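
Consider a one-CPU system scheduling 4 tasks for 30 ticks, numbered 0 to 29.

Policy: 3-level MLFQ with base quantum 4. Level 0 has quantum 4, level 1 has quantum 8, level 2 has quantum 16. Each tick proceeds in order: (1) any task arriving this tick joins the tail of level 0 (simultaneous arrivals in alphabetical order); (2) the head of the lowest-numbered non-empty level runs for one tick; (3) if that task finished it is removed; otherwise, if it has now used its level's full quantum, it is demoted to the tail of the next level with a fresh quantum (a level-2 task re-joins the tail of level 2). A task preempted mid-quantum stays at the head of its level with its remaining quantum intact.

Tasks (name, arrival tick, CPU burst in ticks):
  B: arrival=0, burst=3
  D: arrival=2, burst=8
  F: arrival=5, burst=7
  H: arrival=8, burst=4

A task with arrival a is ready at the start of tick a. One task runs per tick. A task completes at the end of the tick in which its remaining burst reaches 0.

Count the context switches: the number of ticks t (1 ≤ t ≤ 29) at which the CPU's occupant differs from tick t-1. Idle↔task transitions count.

context switches = 6

t=0: L0/L1/L2 = B/-/- → run B
t=1: L0/L1/L2 = B/-/- → run B
t=2: L0/L1/L2 = BD/-/- → run B
t=3: L0/L1/L2 = D/-/- → run D
t=4: L0/L1/L2 = D/-/- → run D
t=5: L0/L1/L2 = DF/-/- → run D
t=6: L0/L1/L2 = DF/-/- → run D
t=7: L0/L1/L2 = F/D/- → run F
t=8: L0/L1/L2 = FH/D/- → run F
t=9: L0/L1/L2 = FH/D/- → run F
t=10: L0/L1/L2 = FH/D/- → run F
t=11: L0/L1/L2 = H/DF/- → run H
t=12: L0/L1/L2 = H/DF/- → run H
t=13: L0/L1/L2 = H/DF/- → run H
t=14: L0/L1/L2 = H/DF/- → run H
t=15: L0/L1/L2 = -/DF/- → run D
t=16: L0/L1/L2 = -/DF/- → run D
t=17: L0/L1/L2 = -/DF/- → run D
t=18: L0/L1/L2 = -/DF/- → run D
t=19: L0/L1/L2 = -/F/- → run F
t=20: L0/L1/L2 = -/F/- → run F
t=21: L0/L1/L2 = -/F/- → run F
t=22: (idle)
t=23: (idle)
t=24: (idle)
t=25: (idle)
t=26: (idle)
t=27: (idle)
t=28: (idle)
t=29: (idle)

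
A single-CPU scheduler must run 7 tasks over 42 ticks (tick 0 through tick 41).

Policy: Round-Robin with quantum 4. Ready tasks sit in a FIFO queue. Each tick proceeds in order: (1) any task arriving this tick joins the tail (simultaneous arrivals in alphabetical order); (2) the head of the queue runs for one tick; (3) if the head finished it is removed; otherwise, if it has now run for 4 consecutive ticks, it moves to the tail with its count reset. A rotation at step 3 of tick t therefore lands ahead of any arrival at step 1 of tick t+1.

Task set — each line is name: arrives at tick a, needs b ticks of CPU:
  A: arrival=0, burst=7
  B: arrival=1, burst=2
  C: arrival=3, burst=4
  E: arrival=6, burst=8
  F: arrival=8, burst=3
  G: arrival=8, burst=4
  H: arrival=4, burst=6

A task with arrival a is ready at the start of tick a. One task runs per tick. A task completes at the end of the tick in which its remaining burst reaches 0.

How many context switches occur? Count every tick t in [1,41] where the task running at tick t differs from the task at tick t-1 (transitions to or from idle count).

context switches = 10

t=0: queue=[A] q_used=0 → run A
t=1: queue=[A,B] q_used=1 → run A
t=2: queue=[A,B] q_used=2 → run A
t=3: queue=[A,B,C] q_used=3 → run A
t=4: queue=[B,C,A,H] q_used=0 → run B
t=5: queue=[B,C,A,H] q_used=1 → run B
t=6: queue=[C,A,H,E] q_used=0 → run C
t=7: queue=[C,A,H,E] q_used=1 → run C
t=8: queue=[C,A,H,E,F,G] q_used=2 → run C
t=9: queue=[C,A,H,E,F,G] q_used=3 → run C
t=10: queue=[A,H,E,F,G] q_used=0 → run A
t=11: queue=[A,H,E,F,G] q_used=1 → run A
t=12: queue=[A,H,E,F,G] q_used=2 → run A
t=13: queue=[H,E,F,G] q_used=0 → run H
t=14: queue=[H,E,F,G] q_used=1 → run H
t=15: queue=[H,E,F,G] q_used=2 → run H
t=16: queue=[H,E,F,G] q_used=3 → run H
t=17: queue=[E,F,G,H] q_used=0 → run E
t=18: queue=[E,F,G,H] q_used=1 → run E
t=19: queue=[E,F,G,H] q_used=2 → run E
t=20: queue=[E,F,G,H] q_used=3 → run E
t=21: queue=[F,G,H,E] q_used=0 → run F
t=22: queue=[F,G,H,E] q_used=1 → run F
t=23: queue=[F,G,H,E] q_used=2 → run F
t=24: queue=[G,H,E] q_used=0 → run G
t=25: queue=[G,H,E] q_used=1 → run G
t=26: queue=[G,H,E] q_used=2 → run G
t=27: queue=[G,H,E] q_used=3 → run G
t=28: queue=[H,E] q_used=0 → run H
t=29: queue=[H,E] q_used=1 → run H
t=30: queue=[E] q_used=0 → run E
t=31: queue=[E] q_used=1 → run E
t=32: queue=[E] q_used=2 → run E
t=33: queue=[E] q_used=3 → run E
t=34: (idle)
t=35: (idle)
t=36: (idle)
t=37: (idle)
t=38: (idle)
t=39: (idle)
t=40: (idle)
t=41: (idle)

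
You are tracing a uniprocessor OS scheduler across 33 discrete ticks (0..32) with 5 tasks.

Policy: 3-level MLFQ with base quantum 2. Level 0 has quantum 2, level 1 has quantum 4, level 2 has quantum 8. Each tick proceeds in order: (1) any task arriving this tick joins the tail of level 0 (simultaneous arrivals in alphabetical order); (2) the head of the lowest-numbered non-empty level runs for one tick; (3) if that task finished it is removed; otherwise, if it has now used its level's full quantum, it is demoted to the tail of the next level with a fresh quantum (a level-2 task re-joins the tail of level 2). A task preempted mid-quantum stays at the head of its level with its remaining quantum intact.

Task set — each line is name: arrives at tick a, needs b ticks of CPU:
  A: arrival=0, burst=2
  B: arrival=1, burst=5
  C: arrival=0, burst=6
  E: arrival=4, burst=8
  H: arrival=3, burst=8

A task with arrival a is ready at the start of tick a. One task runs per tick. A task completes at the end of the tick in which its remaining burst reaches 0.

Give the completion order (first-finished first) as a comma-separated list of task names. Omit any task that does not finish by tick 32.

completion order = A, C, B, H, E

t=0: L0/L1/L2 = AC/-/- → run A
t=1: L0/L1/L2 = ACB/-/- → run A
t=2: L0/L1/L2 = CB/-/- → run C
t=3: L0/L1/L2 = CBH/-/- → run C
t=4: L0/L1/L2 = BHE/C/- → run B
t=5: L0/L1/L2 = BHE/C/- → run B
t=6: L0/L1/L2 = HE/CB/- → run H
t=7: L0/L1/L2 = HE/CB/- → run H
t=8: L0/L1/L2 = E/CBH/- → run E
t=9: L0/L1/L2 = E/CBH/- → run E
t=10: L0/L1/L2 = -/CBHE/- → run C
t=11: L0/L1/L2 = -/CBHE/- → run C
t=12: L0/L1/L2 = -/CBHE/- → run C
t=13: L0/L1/L2 = -/CBHE/- → run C
t=14: L0/L1/L2 = -/BHE/- → run B
t=15: L0/L1/L2 = -/BHE/- → run B
t=16: L0/L1/L2 = -/BHE/- → run B
t=17: L0/L1/L2 = -/HE/- → run H
t=18: L0/L1/L2 = -/HE/- → run H
t=19: L0/L1/L2 = -/HE/- → run H
t=20: L0/L1/L2 = -/HE/- → run H
t=21: L0/L1/L2 = -/E/H → run E
t=22: L0/L1/L2 = -/E/H → run E
t=23: L0/L1/L2 = -/E/H → run E
t=24: L0/L1/L2 = -/E/H → run E
t=25: L0/L1/L2 = -/-/HE → run H
t=26: L0/L1/L2 = -/-/HE → run H
t=27: L0/L1/L2 = -/-/E → run E
t=28: L0/L1/L2 = -/-/E → run E
t=29: (idle)
t=30: (idle)
t=31: (idle)
t=32: (idle)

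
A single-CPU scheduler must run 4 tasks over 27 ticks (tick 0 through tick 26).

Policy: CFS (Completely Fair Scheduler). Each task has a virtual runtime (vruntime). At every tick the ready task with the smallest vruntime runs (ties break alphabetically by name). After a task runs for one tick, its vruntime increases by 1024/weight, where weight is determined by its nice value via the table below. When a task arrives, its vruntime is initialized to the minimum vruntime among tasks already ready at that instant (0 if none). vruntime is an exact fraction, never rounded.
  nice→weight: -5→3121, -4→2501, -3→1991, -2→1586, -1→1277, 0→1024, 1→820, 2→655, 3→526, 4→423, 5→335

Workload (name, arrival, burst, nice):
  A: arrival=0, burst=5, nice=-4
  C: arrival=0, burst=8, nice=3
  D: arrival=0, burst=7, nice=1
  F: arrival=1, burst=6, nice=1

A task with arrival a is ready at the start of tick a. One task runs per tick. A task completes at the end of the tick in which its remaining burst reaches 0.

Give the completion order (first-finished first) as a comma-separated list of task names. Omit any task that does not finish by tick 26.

t=0: vr[A=0 C=0 D=0] → run A
t=1: vr[A=1024/2501 C=0 D=0 F=0] → run C
t=2: vr[A=1024/2501 C=512/263 D=0 F=0] → run D
t=3: vr[A=1024/2501 C=512/263 D=256/205 F=0] → run F
t=4: vr[A=1024/2501 C=512/263 D=256/205 F=256/205] → run A
t=5: vr[A=2048/2501 C=512/263 D=256/205 F=256/205] → run A
t=6: vr[A=3072/2501 C=512/263 D=256/205 F=256/205] → run A
t=7: vr[A=4096/2501 C=512/263 D=256/205 F=256/205] → run D
t=8: vr[A=4096/2501 C=512/263 D=512/205 F=256/205] → run F
t=9: vr[A=4096/2501 C=512/263 D=512/205 F=512/205] → run A
t=10: vr[C=512/263 D=512/205 F=512/205] → run C
t=11: vr[C=1024/263 D=512/205 F=512/205] → run D
t=12: vr[C=1024/263 D=768/205 F=512/205] → run F
t=13: vr[C=1024/263 D=768/205 F=768/205] → run D
t=14: vr[C=1024/263 D=1024/205 F=768/205] → run F
t=15: vr[C=1024/263 D=1024/205 F=1024/205] → run C
t=16: vr[C=1536/263 D=1024/205 F=1024/205] → run D
t=17: vr[C=1536/263 D=256/41 F=1024/205] → run F
t=18: vr[C=1536/263 D=256/41 F=256/41] → run C
t=19: vr[C=2048/263 D=256/41 F=256/41] → run D
t=20: vr[C=2048/263 D=1536/205 F=256/41] → run F
t=21: vr[C=2048/263 D=1536/205] → run D
t=22: vr[C=2048/263] → run C
t=23: vr[C=2560/263] → run C
t=24: vr[C=3072/263] → run C
t=25: vr[C=3584/263] → run C
t=26: (idle)

completion order = A, F, D, C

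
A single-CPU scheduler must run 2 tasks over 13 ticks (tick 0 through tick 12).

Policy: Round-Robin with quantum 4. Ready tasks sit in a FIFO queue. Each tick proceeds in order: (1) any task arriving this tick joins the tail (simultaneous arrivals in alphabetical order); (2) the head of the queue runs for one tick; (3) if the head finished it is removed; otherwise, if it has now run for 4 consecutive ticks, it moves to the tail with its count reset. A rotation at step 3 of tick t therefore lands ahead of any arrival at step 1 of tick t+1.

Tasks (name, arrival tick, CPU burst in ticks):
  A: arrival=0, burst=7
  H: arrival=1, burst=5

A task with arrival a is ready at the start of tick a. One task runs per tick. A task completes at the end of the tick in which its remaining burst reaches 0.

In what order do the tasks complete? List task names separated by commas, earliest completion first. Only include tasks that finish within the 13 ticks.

completion order = A, H

t=0: queue=[A] q_used=0 → run A
t=1: queue=[A,H] q_used=1 → run A
t=2: queue=[A,H] q_used=2 → run A
t=3: queue=[A,H] q_used=3 → run A
t=4: queue=[H,A] q_used=0 → run H
t=5: queue=[H,A] q_used=1 → run H
t=6: queue=[H,A] q_used=2 → run H
t=7: queue=[H,A] q_used=3 → run H
t=8: queue=[A,H] q_used=0 → run A
t=9: queue=[A,H] q_used=1 → run A
t=10: queue=[A,H] q_used=2 → run A
t=11: queue=[H] q_used=0 → run H
t=12: (idle)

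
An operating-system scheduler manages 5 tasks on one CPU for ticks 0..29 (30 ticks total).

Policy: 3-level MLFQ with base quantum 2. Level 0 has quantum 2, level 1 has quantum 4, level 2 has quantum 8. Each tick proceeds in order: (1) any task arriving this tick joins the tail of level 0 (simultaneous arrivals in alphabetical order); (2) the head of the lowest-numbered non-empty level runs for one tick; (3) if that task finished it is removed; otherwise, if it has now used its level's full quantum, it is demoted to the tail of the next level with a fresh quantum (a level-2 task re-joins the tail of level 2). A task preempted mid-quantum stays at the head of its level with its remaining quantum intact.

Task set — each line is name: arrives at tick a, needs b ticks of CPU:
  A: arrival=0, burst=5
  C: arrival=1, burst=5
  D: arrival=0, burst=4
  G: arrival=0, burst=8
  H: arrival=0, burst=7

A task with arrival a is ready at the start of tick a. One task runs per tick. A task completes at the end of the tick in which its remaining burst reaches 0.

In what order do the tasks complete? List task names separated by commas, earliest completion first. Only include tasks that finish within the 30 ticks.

completion order = A, D, C, G, H

t=0: L0/L1/L2 = ADGH/-/- → run A
t=1: L0/L1/L2 = ADGHC/-/- → run A
t=2: L0/L1/L2 = DGHC/A/- → run D
t=3: L0/L1/L2 = DGHC/A/- → run D
t=4: L0/L1/L2 = GHC/AD/- → run G
t=5: L0/L1/L2 = GHC/AD/- → run G
t=6: L0/L1/L2 = HC/ADG/- → run H
t=7: L0/L1/L2 = HC/ADG/- → run H
t=8: L0/L1/L2 = C/ADGH/- → run C
t=9: L0/L1/L2 = C/ADGH/- → run C
t=10: L0/L1/L2 = -/ADGHC/- → run A
t=11: L0/L1/L2 = -/ADGHC/- → run A
t=12: L0/L1/L2 = -/ADGHC/- → run A
t=13: L0/L1/L2 = -/DGHC/- → run D
t=14: L0/L1/L2 = -/DGHC/- → run D
t=15: L0/L1/L2 = -/GHC/- → run G
t=16: L0/L1/L2 = -/GHC/- → run G
t=17: L0/L1/L2 = -/GHC/- → run G
t=18: L0/L1/L2 = -/GHC/- → run G
t=19: L0/L1/L2 = -/HC/G → run H
t=20: L0/L1/L2 = -/HC/G → run H
t=21: L0/L1/L2 = -/HC/G → run H
t=22: L0/L1/L2 = -/HC/G → run H
t=23: L0/L1/L2 = -/C/GH → run C
t=24: L0/L1/L2 = -/C/GH → run C
t=25: L0/L1/L2 = -/C/GH → run C
t=26: L0/L1/L2 = -/-/GH → run G
t=27: L0/L1/L2 = -/-/GH → run G
t=28: L0/L1/L2 = -/-/H → run H
t=29: (idle)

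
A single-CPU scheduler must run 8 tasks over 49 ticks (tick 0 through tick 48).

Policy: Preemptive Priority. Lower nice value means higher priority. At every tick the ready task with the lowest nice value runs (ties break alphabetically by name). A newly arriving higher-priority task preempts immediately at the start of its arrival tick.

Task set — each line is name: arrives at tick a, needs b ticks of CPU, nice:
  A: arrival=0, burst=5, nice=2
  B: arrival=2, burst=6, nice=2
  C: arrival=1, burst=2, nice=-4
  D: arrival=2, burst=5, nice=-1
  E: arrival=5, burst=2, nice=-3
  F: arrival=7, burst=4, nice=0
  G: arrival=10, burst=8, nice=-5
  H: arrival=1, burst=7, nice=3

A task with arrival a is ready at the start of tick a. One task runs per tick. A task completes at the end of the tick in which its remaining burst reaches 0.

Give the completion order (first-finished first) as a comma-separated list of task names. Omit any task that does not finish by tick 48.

completion order = C, E, D, G, F, A, B, H

t=0: ready={A} → run A
t=1: ready={A,C,H} → run C
t=2: ready={A,B,C,D,H} → run C
t=3: ready={A,B,D,H} → run D
t=4: ready={A,B,D,H} → run D
t=5: ready={A,B,D,E,H} → run E
t=6: ready={A,B,D,E,H} → run E
t=7: ready={A,B,D,F,H} → run D
t=8: ready={A,B,D,F,H} → run D
t=9: ready={A,B,D,F,H} → run D
t=10: ready={A,B,F,G,H} → run G
t=11: ready={A,B,F,G,H} → run G
t=12: ready={A,B,F,G,H} → run G
t=13: ready={A,B,F,G,H} → run G
t=14: ready={A,B,F,G,H} → run G
t=15: ready={A,B,F,G,H} → run G
t=16: ready={A,B,F,G,H} → run G
t=17: ready={A,B,F,G,H} → run G
t=18: ready={A,B,F,H} → run F
t=19: ready={A,B,F,H} → run F
t=20: ready={A,B,F,H} → run F
t=21: ready={A,B,F,H} → run F
t=22: ready={A,B,H} → run A
t=23: ready={A,B,H} → run A
t=24: ready={A,B,H} → run A
t=25: ready={A,B,H} → run A
t=26: ready={B,H} → run B
t=27: ready={B,H} → run B
t=28: ready={B,H} → run B
t=29: ready={B,H} → run B
t=30: ready={B,H} → run B
t=31: ready={B,H} → run B
t=32: ready={H} → run H
t=33: ready={H} → run H
t=34: ready={H} → run H
t=35: ready={H} → run H
t=36: ready={H} → run H
t=37: ready={H} → run H
t=38: ready={H} → run H
t=39: (idle)
t=40: (idle)
t=41: (idle)
t=42: (idle)
t=43: (idle)
t=44: (idle)
t=45: (idle)
t=46: (idle)
t=47: (idle)
t=48: (idle)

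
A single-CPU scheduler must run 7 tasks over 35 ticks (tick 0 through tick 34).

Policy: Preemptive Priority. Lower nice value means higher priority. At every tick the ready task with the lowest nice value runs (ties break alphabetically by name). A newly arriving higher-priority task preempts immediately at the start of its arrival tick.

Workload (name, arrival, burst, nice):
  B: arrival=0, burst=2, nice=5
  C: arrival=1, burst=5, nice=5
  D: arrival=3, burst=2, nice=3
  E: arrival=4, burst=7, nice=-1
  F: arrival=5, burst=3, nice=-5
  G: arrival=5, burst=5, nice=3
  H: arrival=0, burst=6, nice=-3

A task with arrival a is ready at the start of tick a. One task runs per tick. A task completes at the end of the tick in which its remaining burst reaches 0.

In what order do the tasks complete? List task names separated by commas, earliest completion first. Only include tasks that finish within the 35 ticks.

t=0: ready={B,H} → run H
t=1: ready={B,C,H} → run H
t=2: ready={B,C,H} → run H
t=3: ready={B,C,D,H} → run H
t=4: ready={B,C,D,E,H} → run H
t=5: ready={B,C,D,E,F,G,H} → run F
t=6: ready={B,C,D,E,F,G,H} → run F
t=7: ready={B,C,D,E,F,G,H} → run F
t=8: ready={B,C,D,E,G,H} → run H
t=9: ready={B,C,D,E,G} → run E
t=10: ready={B,C,D,E,G} → run E
t=11: ready={B,C,D,E,G} → run E
t=12: ready={B,C,D,E,G} → run E
t=13: ready={B,C,D,E,G} → run E
t=14: ready={B,C,D,E,G} → run E
t=15: ready={B,C,D,E,G} → run E
t=16: ready={B,C,D,G} → run D
t=17: ready={B,C,D,G} → run D
t=18: ready={B,C,G} → run G
t=19: ready={B,C,G} → run G
t=20: ready={B,C,G} → run G
t=21: ready={B,C,G} → run G
t=22: ready={B,C,G} → run G
t=23: ready={B,C} → run B
t=24: ready={B,C} → run B
t=25: ready={C} → run C
t=26: ready={C} → run C
t=27: ready={C} → run C
t=28: ready={C} → run C
t=29: ready={C} → run C
t=30: (idle)
t=31: (idle)
t=32: (idle)
t=33: (idle)
t=34: (idle)

completion order = F, H, E, D, G, B, C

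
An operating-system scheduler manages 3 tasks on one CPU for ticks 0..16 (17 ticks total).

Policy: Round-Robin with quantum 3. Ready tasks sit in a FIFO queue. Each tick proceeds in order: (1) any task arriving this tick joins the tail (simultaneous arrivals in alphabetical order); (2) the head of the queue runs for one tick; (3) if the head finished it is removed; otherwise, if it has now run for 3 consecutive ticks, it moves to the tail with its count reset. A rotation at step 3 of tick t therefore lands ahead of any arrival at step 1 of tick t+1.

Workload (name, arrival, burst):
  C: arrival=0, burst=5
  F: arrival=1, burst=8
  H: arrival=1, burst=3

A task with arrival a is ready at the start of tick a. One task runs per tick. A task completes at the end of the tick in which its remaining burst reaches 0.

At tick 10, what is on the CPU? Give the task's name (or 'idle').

t=0: queue=[C] q_used=0 → run C
t=1: queue=[C,F,H] q_used=1 → run C
t=2: queue=[C,F,H] q_used=2 → run C
t=3: queue=[F,H,C] q_used=0 → run F
t=4: queue=[F,H,C] q_used=1 → run F
t=5: queue=[F,H,C] q_used=2 → run F
t=6: queue=[H,C,F] q_used=0 → run H
t=7: queue=[H,C,F] q_used=1 → run H
t=8: queue=[H,C,F] q_used=2 → run H
t=9: queue=[C,F] q_used=0 → run C
t=10: queue=[C,F] q_used=1 → run C
t=11: queue=[F] q_used=0 → run F
t=12: queue=[F] q_used=1 → run F
t=13: queue=[F] q_used=2 → run F
t=14: queue=[F] q_used=0 → run F
t=15: queue=[F] q_used=1 → run F
t=16: (idle)

running at tick 10 = C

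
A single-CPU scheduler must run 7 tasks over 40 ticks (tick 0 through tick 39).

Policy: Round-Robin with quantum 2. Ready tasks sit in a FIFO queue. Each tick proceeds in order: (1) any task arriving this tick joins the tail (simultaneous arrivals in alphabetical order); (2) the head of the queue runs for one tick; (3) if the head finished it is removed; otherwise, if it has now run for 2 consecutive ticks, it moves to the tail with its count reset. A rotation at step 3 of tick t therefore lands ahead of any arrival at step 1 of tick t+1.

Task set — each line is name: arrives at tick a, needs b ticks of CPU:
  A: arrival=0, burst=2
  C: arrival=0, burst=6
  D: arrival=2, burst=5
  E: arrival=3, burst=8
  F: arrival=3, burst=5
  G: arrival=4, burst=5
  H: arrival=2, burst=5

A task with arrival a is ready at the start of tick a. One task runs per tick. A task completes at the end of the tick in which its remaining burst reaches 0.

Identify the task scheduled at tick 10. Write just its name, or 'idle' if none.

t=0: queue=[A,C] q_used=0 → run A
t=1: queue=[A,C] q_used=1 → run A
t=2: queue=[C,D,H] q_used=0 → run C
t=3: queue=[C,D,H,E,F] q_used=1 → run C
t=4: queue=[D,H,E,F,C,G] q_used=0 → run D
t=5: queue=[D,H,E,F,C,G] q_used=1 → run D
t=6: queue=[H,E,F,C,G,D] q_used=0 → run H
t=7: queue=[H,E,F,C,G,D] q_used=1 → run H
t=8: queue=[E,F,C,G,D,H] q_used=0 → run E
t=9: queue=[E,F,C,G,D,H] q_used=1 → run E
t=10: queue=[F,C,G,D,H,E] q_used=0 → run F
t=11: queue=[F,C,G,D,H,E] q_used=1 → run F
t=12: queue=[C,G,D,H,E,F] q_used=0 → run C
t=13: queue=[C,G,D,H,E,F] q_used=1 → run C
t=14: queue=[G,D,H,E,F,C] q_used=0 → run G
t=15: queue=[G,D,H,E,F,C] q_used=1 → run G
t=16: queue=[D,H,E,F,C,G] q_used=0 → run D
t=17: queue=[D,H,E,F,C,G] q_used=1 → run D
t=18: queue=[H,E,F,C,G,D] q_used=0 → run H
t=19: queue=[H,E,F,C,G,D] q_used=1 → run H
t=20: queue=[E,F,C,G,D,H] q_used=0 → run E
t=21: queue=[E,F,C,G,D,H] q_used=1 → run E
t=22: queue=[F,C,G,D,H,E] q_used=0 → run F
t=23: queue=[F,C,G,D,H,E] q_used=1 → run F
t=24: queue=[C,G,D,H,E,F] q_used=0 → run C
t=25: queue=[C,G,D,H,E,F] q_used=1 → run C
t=26: queue=[G,D,H,E,F] q_used=0 → run G
t=27: queue=[G,D,H,E,F] q_used=1 → run G
t=28: queue=[D,H,E,F,G] q_used=0 → run D
t=29: queue=[H,E,F,G] q_used=0 → run H
t=30: queue=[E,F,G] q_used=0 → run E
t=31: queue=[E,F,G] q_used=1 → run E
t=32: queue=[F,G,E] q_used=0 → run F
t=33: queue=[G,E] q_used=0 → run G
t=34: queue=[E] q_used=0 → run E
t=35: queue=[E] q_used=1 → run E
t=36: (idle)
t=37: (idle)
t=38: (idle)
t=39: (idle)

running at tick 10 = F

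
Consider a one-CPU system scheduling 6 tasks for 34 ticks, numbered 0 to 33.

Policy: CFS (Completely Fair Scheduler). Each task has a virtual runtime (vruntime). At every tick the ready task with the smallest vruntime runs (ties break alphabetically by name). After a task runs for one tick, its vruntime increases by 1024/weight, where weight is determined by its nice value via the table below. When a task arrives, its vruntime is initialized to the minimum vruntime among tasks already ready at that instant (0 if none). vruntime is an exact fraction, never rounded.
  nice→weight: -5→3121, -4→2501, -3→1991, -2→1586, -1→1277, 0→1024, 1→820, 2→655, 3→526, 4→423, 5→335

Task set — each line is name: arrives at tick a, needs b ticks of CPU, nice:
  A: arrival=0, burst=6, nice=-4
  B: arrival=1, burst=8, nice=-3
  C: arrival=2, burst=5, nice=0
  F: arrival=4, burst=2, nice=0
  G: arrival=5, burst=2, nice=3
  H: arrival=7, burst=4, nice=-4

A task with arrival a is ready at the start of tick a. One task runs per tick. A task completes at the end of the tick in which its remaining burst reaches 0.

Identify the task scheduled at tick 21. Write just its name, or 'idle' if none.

t=0: vr[A=0] → run A
t=1: vr[A=1024/2501 B=1024/2501] → run A
t=2: vr[A=2048/2501 B=1024/2501 C=1024/2501] → run B
t=3: vr[A=2048/2501 B=4599808/4979491 C=1024/2501] → run C
t=4: vr[A=2048/2501 B=4599808/4979491 C=3525/2501 F=2048/2501] → run A
t=5: vr[A=3072/2501 B=4599808/4979491 C=3525/2501 F=2048/2501 G=2048/2501] → run F
t=6: vr[A=3072/2501 B=4599808/4979491 C=3525/2501 F=4549/2501 G=2048/2501] → run G
t=7: vr[A=3072/2501 B=4599808/4979491 C=3525/2501 F=4549/2501 G=1819136/657763 H=4599808/4979491] → run B
t=8: vr[A=3072/2501 B=7160832/4979491 C=3525/2501 F=4549/2501 G=1819136/657763 H=4599808/4979491] → run H
t=9: vr[A=3072/2501 B=7160832/4979491 C=3525/2501 F=4549/2501 G=1819136/657763 H=6638592/4979491] → run A
t=10: vr[A=4096/2501 B=7160832/4979491 C=3525/2501 F=4549/2501 G=1819136/657763 H=6638592/4979491] → run H
t=11: vr[A=4096/2501 B=7160832/4979491 C=3525/2501 F=4549/2501 G=1819136/657763 H=8677376/4979491] → run C
t=12: vr[A=4096/2501 B=7160832/4979491 C=6026/2501 F=4549/2501 G=1819136/657763 H=8677376/4979491] → run B
t=13: vr[A=4096/2501 B=9721856/4979491 C=6026/2501 F=4549/2501 G=1819136/657763 H=8677376/4979491] → run A
t=14: vr[A=5120/2501 B=9721856/4979491 C=6026/2501 F=4549/2501 G=1819136/657763 H=8677376/4979491] → run H
t=15: vr[A=5120/2501 B=9721856/4979491 C=6026/2501 F=4549/2501 G=1819136/657763 H=10716160/4979491] → run F
t=16: vr[A=5120/2501 B=9721856/4979491 C=6026/2501 G=1819136/657763 H=10716160/4979491] → run B
t=17: vr[A=5120/2501 B=12282880/4979491 C=6026/2501 G=1819136/657763 H=10716160/4979491] → run A
t=18: vr[B=12282880/4979491 C=6026/2501 G=1819136/657763 H=10716160/4979491] → run H
t=19: vr[B=12282880/4979491 C=6026/2501 G=1819136/657763] → run C
t=20: vr[B=12282880/4979491 C=8527/2501 G=1819136/657763] → run B
t=21: vr[B=14843904/4979491 C=8527/2501 G=1819136/657763] → run G
t=22: vr[B=14843904/4979491 C=8527/2501] → run B
t=23: vr[B=17404928/4979491 C=8527/2501] → run C
t=24: vr[B=17404928/4979491 C=11028/2501] → run B
t=25: vr[B=19965952/4979491 C=11028/2501] → run B
t=26: vr[C=11028/2501] → run C
t=27: (idle)
t=28: (idle)
t=29: (idle)
t=30: (idle)
t=31: (idle)
t=32: (idle)
t=33: (idle)

running at tick 21 = G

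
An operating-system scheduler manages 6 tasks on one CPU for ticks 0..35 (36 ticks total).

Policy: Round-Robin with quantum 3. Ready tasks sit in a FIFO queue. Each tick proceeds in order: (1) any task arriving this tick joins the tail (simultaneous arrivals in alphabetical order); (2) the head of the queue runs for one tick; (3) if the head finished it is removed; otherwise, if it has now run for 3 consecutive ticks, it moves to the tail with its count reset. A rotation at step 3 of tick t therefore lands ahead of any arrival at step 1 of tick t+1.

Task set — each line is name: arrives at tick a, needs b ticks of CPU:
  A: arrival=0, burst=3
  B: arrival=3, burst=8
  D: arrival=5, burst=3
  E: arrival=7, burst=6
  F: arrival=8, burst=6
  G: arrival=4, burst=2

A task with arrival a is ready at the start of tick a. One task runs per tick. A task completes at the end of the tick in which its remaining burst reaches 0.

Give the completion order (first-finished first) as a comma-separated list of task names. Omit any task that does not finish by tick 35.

t=0: queue=[A] q_used=0 → run A
t=1: queue=[A] q_used=1 → run A
t=2: queue=[A] q_used=2 → run A
t=3: queue=[B] q_used=0 → run B
t=4: queue=[B,G] q_used=1 → run B
t=5: queue=[B,G,D] q_used=2 → run B
t=6: queue=[G,D,B] q_used=0 → run G
t=7: queue=[G,D,B,E] q_used=1 → run G
t=8: queue=[D,B,E,F] q_used=0 → run D
t=9: queue=[D,B,E,F] q_used=1 → run D
t=10: queue=[D,B,E,F] q_used=2 → run D
t=11: queue=[B,E,F] q_used=0 → run B
t=12: queue=[B,E,F] q_used=1 → run B
t=13: queue=[B,E,F] q_used=2 → run B
t=14: queue=[E,F,B] q_used=0 → run E
t=15: queue=[E,F,B] q_used=1 → run E
t=16: queue=[E,F,B] q_used=2 → run E
t=17: queue=[F,B,E] q_used=0 → run F
t=18: queue=[F,B,E] q_used=1 → run F
t=19: queue=[F,B,E] q_used=2 → run F
t=20: queue=[B,E,F] q_used=0 → run B
t=21: queue=[B,E,F] q_used=1 → run B
t=22: queue=[E,F] q_used=0 → run E
t=23: queue=[E,F] q_used=1 → run E
t=24: queue=[E,F] q_used=2 → run E
t=25: queue=[F] q_used=0 → run F
t=26: queue=[F] q_used=1 → run F
t=27: queue=[F] q_used=2 → run F
t=28: (idle)
t=29: (idle)
t=30: (idle)
t=31: (idle)
t=32: (idle)
t=33: (idle)
t=34: (idle)
t=35: (idle)

completion order = A, G, D, B, E, F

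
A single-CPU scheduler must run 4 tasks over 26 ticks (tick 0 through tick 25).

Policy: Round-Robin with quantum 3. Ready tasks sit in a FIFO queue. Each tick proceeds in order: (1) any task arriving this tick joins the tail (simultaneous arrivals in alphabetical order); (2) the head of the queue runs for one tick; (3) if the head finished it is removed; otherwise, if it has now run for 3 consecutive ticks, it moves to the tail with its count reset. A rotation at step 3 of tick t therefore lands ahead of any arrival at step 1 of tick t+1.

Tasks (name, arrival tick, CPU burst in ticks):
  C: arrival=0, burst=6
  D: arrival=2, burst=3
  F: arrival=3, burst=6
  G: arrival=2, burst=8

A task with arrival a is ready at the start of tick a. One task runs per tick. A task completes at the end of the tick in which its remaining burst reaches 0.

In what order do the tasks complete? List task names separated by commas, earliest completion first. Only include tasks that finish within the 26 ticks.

t=0: queue=[C] q_used=0 → run C
t=1: queue=[C] q_used=1 → run C
t=2: queue=[C,D,G] q_used=2 → run C
t=3: queue=[D,G,C,F] q_used=0 → run D
t=4: queue=[D,G,C,F] q_used=1 → run D
t=5: queue=[D,G,C,F] q_used=2 → run D
t=6: queue=[G,C,F] q_used=0 → run G
t=7: queue=[G,C,F] q_used=1 → run G
t=8: queue=[G,C,F] q_used=2 → run G
t=9: queue=[C,F,G] q_used=0 → run C
t=10: queue=[C,F,G] q_used=1 → run C
t=11: queue=[C,F,G] q_used=2 → run C
t=12: queue=[F,G] q_used=0 → run F
t=13: queue=[F,G] q_used=1 → run F
t=14: queue=[F,G] q_used=2 → run F
t=15: queue=[G,F] q_used=0 → run G
t=16: queue=[G,F] q_used=1 → run G
t=17: queue=[G,F] q_used=2 → run G
t=18: queue=[F,G] q_used=0 → run F
t=19: queue=[F,G] q_used=1 → run F
t=20: queue=[F,G] q_used=2 → run F
t=21: queue=[G] q_used=0 → run G
t=22: queue=[G] q_used=1 → run G
t=23: (idle)
t=24: (idle)
t=25: (idle)

completion order = D, C, F, G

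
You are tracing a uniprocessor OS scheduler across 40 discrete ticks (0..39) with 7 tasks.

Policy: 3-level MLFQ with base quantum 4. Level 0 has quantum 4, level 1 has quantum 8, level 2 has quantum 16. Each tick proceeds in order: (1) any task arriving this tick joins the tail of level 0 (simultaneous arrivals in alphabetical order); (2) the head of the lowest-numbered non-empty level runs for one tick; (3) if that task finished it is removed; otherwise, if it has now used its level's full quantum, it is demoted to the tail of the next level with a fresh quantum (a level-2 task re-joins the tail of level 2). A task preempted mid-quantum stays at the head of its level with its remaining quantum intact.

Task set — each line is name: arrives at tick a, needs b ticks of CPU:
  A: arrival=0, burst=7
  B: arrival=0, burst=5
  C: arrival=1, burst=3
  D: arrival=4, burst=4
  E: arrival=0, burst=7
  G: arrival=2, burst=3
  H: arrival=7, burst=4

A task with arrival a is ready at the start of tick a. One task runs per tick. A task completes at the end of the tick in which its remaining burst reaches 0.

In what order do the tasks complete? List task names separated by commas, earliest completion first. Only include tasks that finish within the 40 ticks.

completion order = C, G, D, H, A, B, E

t=0: L0/L1/L2 = ABE/-/- → run A
t=1: L0/L1/L2 = ABEC/-/- → run A
t=2: L0/L1/L2 = ABECG/-/- → run A
t=3: L0/L1/L2 = ABECG/-/- → run A
t=4: L0/L1/L2 = BECGD/A/- → run B
t=5: L0/L1/L2 = BECGD/A/- → run B
t=6: L0/L1/L2 = BECGD/A/- → run B
t=7: L0/L1/L2 = BECGDH/A/- → run B
t=8: L0/L1/L2 = ECGDH/AB/- → run E
t=9: L0/L1/L2 = ECGDH/AB/- → run E
t=10: L0/L1/L2 = ECGDH/AB/- → run E
t=11: L0/L1/L2 = ECGDH/AB/- → run E
t=12: L0/L1/L2 = CGDH/ABE/- → run C
t=13: L0/L1/L2 = CGDH/ABE/- → run C
t=14: L0/L1/L2 = CGDH/ABE/- → run C
t=15: L0/L1/L2 = GDH/ABE/- → run G
t=16: L0/L1/L2 = GDH/ABE/- → run G
t=17: L0/L1/L2 = GDH/ABE/- → run G
t=18: L0/L1/L2 = DH/ABE/- → run D
t=19: L0/L1/L2 = DH/ABE/- → run D
t=20: L0/L1/L2 = DH/ABE/- → run D
t=21: L0/L1/L2 = DH/ABE/- → run D
t=22: L0/L1/L2 = H/ABE/- → run H
t=23: L0/L1/L2 = H/ABE/- → run H
t=24: L0/L1/L2 = H/ABE/- → run H
t=25: L0/L1/L2 = H/ABE/- → run H
t=26: L0/L1/L2 = -/ABE/- → run A
t=27: L0/L1/L2 = -/ABE/- → run A
t=28: L0/L1/L2 = -/ABE/- → run A
t=29: L0/L1/L2 = -/BE/- → run B
t=30: L0/L1/L2 = -/E/- → run E
t=31: L0/L1/L2 = -/E/- → run E
t=32: L0/L1/L2 = -/E/- → run E
t=33: (idle)
t=34: (idle)
t=35: (idle)
t=36: (idle)
t=37: (idle)
t=38: (idle)
t=39: (idle)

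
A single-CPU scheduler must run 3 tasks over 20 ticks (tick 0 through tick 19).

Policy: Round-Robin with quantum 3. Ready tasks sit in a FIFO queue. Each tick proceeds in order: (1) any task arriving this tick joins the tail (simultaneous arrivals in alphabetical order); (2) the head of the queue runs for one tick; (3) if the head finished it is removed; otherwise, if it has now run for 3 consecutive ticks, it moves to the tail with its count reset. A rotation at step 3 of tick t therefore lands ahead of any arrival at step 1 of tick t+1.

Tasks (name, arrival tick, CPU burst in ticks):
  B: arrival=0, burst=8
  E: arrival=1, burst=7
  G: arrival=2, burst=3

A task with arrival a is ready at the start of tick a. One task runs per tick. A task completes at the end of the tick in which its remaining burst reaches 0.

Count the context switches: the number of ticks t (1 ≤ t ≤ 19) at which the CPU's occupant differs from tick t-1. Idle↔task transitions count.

t=0: queue=[B] q_used=0 → run B
t=1: queue=[B,E] q_used=1 → run B
t=2: queue=[B,E,G] q_used=2 → run B
t=3: queue=[E,G,B] q_used=0 → run E
t=4: queue=[E,G,B] q_used=1 → run E
t=5: queue=[E,G,B] q_used=2 → run E
t=6: queue=[G,B,E] q_used=0 → run G
t=7: queue=[G,B,E] q_used=1 → run G
t=8: queue=[G,B,E] q_used=2 → run G
t=9: queue=[B,E] q_used=0 → run B
t=10: queue=[B,E] q_used=1 → run B
t=11: queue=[B,E] q_used=2 → run B
t=12: queue=[E,B] q_used=0 → run E
t=13: queue=[E,B] q_used=1 → run E
t=14: queue=[E,B] q_used=2 → run E
t=15: queue=[B,E] q_used=0 → run B
t=16: queue=[B,E] q_used=1 → run B
t=17: queue=[E] q_used=0 → run E
t=18: (idle)
t=19: (idle)

context switches = 7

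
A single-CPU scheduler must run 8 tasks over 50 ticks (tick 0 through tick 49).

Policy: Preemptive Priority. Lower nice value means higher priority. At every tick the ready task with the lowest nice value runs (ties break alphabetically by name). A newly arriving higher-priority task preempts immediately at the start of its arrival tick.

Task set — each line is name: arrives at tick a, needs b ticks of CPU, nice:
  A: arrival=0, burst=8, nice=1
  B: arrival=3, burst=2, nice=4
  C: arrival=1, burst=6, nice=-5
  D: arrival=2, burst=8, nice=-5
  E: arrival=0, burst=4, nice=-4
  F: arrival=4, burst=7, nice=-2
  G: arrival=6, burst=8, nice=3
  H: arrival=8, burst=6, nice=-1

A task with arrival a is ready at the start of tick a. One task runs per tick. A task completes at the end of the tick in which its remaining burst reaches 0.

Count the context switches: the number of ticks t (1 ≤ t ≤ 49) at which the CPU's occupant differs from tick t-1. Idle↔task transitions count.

t=0: ready={A,E} → run E
t=1: ready={A,C,E} → run C
t=2: ready={A,C,D,E} → run C
t=3: ready={A,B,C,D,E} → run C
t=4: ready={A,B,C,D,E,F} → run C
t=5: ready={A,B,C,D,E,F} → run C
t=6: ready={A,B,C,D,E,F,G} → run C
t=7: ready={A,B,D,E,F,G} → run D
t=8: ready={A,B,D,E,F,G,H} → run D
t=9: ready={A,B,D,E,F,G,H} → run D
t=10: ready={A,B,D,E,F,G,H} → run D
t=11: ready={A,B,D,E,F,G,H} → run D
t=12: ready={A,B,D,E,F,G,H} → run D
t=13: ready={A,B,D,E,F,G,H} → run D
t=14: ready={A,B,D,E,F,G,H} → run D
t=15: ready={A,B,E,F,G,H} → run E
t=16: ready={A,B,E,F,G,H} → run E
t=17: ready={A,B,E,F,G,H} → run E
t=18: ready={A,B,F,G,H} → run F
t=19: ready={A,B,F,G,H} → run F
t=20: ready={A,B,F,G,H} → run F
t=21: ready={A,B,F,G,H} → run F
t=22: ready={A,B,F,G,H} → run F
t=23: ready={A,B,F,G,H} → run F
t=24: ready={A,B,F,G,H} → run F
t=25: ready={A,B,G,H} → run H
t=26: ready={A,B,G,H} → run H
t=27: ready={A,B,G,H} → run H
t=28: ready={A,B,G,H} → run H
t=29: ready={A,B,G,H} → run H
t=30: ready={A,B,G,H} → run H
t=31: ready={A,B,G} → run A
t=32: ready={A,B,G} → run A
t=33: ready={A,B,G} → run A
t=34: ready={A,B,G} → run A
t=35: ready={A,B,G} → run A
t=36: ready={A,B,G} → run A
t=37: ready={A,B,G} → run A
t=38: ready={A,B,G} → run A
t=39: ready={B,G} → run G
t=40: ready={B,G} → run G
t=41: ready={B,G} → run G
t=42: ready={B,G} → run G
t=43: ready={B,G} → run G
t=44: ready={B,G} → run G
t=45: ready={B,G} → run G
t=46: ready={B,G} → run G
t=47: ready={B} → run B
t=48: ready={B} → run B
t=49: (idle)

context switches = 9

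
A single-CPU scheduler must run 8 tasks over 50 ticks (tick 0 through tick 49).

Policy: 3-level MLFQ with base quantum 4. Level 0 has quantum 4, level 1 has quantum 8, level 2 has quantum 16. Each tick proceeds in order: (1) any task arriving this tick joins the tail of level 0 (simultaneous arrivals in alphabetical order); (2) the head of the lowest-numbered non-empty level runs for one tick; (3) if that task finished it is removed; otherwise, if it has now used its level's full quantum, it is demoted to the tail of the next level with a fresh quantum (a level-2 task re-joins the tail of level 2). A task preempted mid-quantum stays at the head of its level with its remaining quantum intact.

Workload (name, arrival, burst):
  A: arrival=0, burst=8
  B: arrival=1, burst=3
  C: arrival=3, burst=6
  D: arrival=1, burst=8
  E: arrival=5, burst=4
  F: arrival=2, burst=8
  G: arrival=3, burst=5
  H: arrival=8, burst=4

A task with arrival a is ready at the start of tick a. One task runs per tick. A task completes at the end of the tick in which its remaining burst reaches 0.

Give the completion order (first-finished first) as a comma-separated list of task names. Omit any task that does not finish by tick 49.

t=0: L0/L1/L2 = A/-/- → run A
t=1: L0/L1/L2 = ABD/-/- → run A
t=2: L0/L1/L2 = ABDF/-/- → run A
t=3: L0/L1/L2 = ABDFCG/-/- → run A
t=4: L0/L1/L2 = BDFCG/A/- → run B
t=5: L0/L1/L2 = BDFCGE/A/- → run B
t=6: L0/L1/L2 = BDFCGE/A/- → run B
t=7: L0/L1/L2 = DFCGE/A/- → run D
t=8: L0/L1/L2 = DFCGEH/A/- → run D
t=9: L0/L1/L2 = DFCGEH/A/- → run D
t=10: L0/L1/L2 = DFCGEH/A/- → run D
t=11: L0/L1/L2 = FCGEH/AD/- → run F
t=12: L0/L1/L2 = FCGEH/AD/- → run F
t=13: L0/L1/L2 = FCGEH/AD/- → run F
t=14: L0/L1/L2 = FCGEH/AD/- → run F
t=15: L0/L1/L2 = CGEH/ADF/- → run C
t=16: L0/L1/L2 = CGEH/ADF/- → run C
t=17: L0/L1/L2 = CGEH/ADF/- → run C
t=18: L0/L1/L2 = CGEH/ADF/- → run C
t=19: L0/L1/L2 = GEH/ADFC/- → run G
t=20: L0/L1/L2 = GEH/ADFC/- → run G
t=21: L0/L1/L2 = GEH/ADFC/- → run G
t=22: L0/L1/L2 = GEH/ADFC/- → run G
t=23: L0/L1/L2 = EH/ADFCG/- → run E
t=24: L0/L1/L2 = EH/ADFCG/- → run E
t=25: L0/L1/L2 = EH/ADFCG/- → run E
t=26: L0/L1/L2 = EH/ADFCG/- → run E
t=27: L0/L1/L2 = H/ADFCG/- → run H
t=28: L0/L1/L2 = H/ADFCG/- → run H
t=29: L0/L1/L2 = H/ADFCG/- → run H
t=30: L0/L1/L2 = H/ADFCG/- → run H
t=31: L0/L1/L2 = -/ADFCG/- → run A
t=32: L0/L1/L2 = -/ADFCG/- → run A
t=33: L0/L1/L2 = -/ADFCG/- → run A
t=34: L0/L1/L2 = -/ADFCG/- → run A
t=35: L0/L1/L2 = -/DFCG/- → run D
t=36: L0/L1/L2 = -/DFCG/- → run D
t=37: L0/L1/L2 = -/DFCG/- → run D
t=38: L0/L1/L2 = -/DFCG/- → run D
t=39: L0/L1/L2 = -/FCG/- → run F
t=40: L0/L1/L2 = -/FCG/- → run F
t=41: L0/L1/L2 = -/FCG/- → run F
t=42: L0/L1/L2 = -/FCG/- → run F
t=43: L0/L1/L2 = -/CG/- → run C
t=44: L0/L1/L2 = -/CG/- → run C
t=45: L0/L1/L2 = -/G/- → run G
t=46: (idle)
t=47: (idle)
t=48: (idle)
t=49: (idle)

completion order = B, E, H, A, D, F, C, G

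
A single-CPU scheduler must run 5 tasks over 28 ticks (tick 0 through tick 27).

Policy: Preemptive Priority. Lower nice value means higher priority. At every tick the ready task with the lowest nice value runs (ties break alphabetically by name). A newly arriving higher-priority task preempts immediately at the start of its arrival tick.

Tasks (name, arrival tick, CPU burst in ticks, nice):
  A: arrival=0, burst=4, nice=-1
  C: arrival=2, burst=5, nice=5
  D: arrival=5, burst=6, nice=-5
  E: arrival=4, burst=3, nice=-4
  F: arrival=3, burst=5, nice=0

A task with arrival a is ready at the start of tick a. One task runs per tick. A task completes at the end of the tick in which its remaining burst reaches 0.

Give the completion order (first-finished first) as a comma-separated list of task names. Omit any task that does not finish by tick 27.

completion order = A, D, E, F, C

t=0: ready={A} → run A
t=1: ready={A} → run A
t=2: ready={A,C} → run A
t=3: ready={A,C,F} → run A
t=4: ready={C,E,F} → run E
t=5: ready={C,D,E,F} → run D
t=6: ready={C,D,E,F} → run D
t=7: ready={C,D,E,F} → run D
t=8: ready={C,D,E,F} → run D
t=9: ready={C,D,E,F} → run D
t=10: ready={C,D,E,F} → run D
t=11: ready={C,E,F} → run E
t=12: ready={C,E,F} → run E
t=13: ready={C,F} → run F
t=14: ready={C,F} → run F
t=15: ready={C,F} → run F
t=16: ready={C,F} → run F
t=17: ready={C,F} → run F
t=18: ready={C} → run C
t=19: ready={C} → run C
t=20: ready={C} → run C
t=21: ready={C} → run C
t=22: ready={C} → run C
t=23: (idle)
t=24: (idle)
t=25: (idle)
t=26: (idle)
t=27: (idle)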